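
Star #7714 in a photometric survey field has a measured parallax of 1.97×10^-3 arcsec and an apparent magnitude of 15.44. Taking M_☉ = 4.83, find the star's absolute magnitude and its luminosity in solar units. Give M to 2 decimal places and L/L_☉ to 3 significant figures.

d = 1/p = 1/1.97×10^-3″ = 507.6 pc
M = m − 5 log₁₀ d + 5 = 15.44 − 5·2.7055 + 5 = 6.912
M − M_☉ = 6.912 − 4.83 = 2.082
L/L_☉ = 10^(−0.4 × 2.082) = 0.1469

M ≈ 6.91; L/L_☉ ≈ 0.147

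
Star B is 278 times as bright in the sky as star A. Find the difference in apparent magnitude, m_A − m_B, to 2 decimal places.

m_A − m_B ≈ 6.11

Pogson: Δm = −2.5 log₁₀(ratio) = −2.5 log₁₀(278) = −2.5 × 2.4440 = -6.110
Star B is brighter so has the smaller magnitude: m_A − m_B is positive.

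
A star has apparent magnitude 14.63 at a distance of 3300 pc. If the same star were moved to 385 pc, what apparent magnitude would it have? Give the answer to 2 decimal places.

Flux ∝ 1/d², so Δm = 5 log₁₀(d₂/d₁) = 5 log₁₀(385/3300) = -4.665
m₂ = m₁ + Δm = 14.63 + (-4.665) = 9.965

m ≈ 9.96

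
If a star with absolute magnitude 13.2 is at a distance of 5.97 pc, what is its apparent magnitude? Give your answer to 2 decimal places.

m = M + 5 log₁₀ d − 5 = 13.2 + 5·0.7760 − 5 = 12.080

m ≈ 12.08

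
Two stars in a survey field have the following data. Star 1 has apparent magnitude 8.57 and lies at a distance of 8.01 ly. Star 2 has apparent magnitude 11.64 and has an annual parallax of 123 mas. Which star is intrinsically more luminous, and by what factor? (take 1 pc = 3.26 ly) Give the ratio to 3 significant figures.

Star 1 is more luminous, by a factor of 1.54.

Star 1: d = 8.01 ly / 3.26 = 2.457 pc
Star 1: M = m − 5 log₁₀ d + 5 = 8.57 − 5·0.3904 + 5 = 11.618
Star 2: p = 123 mas = 0.123″ → d = 1/p = 8.130 pc
Star 2: M = m − 5 log₁₀ d + 5 = 11.64 − 5·0.9101 + 5 = 12.090
ΔM = M_1 − M_2 = 11.618 − (12.090) = -0.472; smaller M is more luminous → Star 1.
L ratio = 10^(0.4 |ΔM|) = 10^0.189 = 1.544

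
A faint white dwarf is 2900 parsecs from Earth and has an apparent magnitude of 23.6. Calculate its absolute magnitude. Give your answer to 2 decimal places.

M ≈ 11.29

5 log₁₀(d/10 pc) = 5 log₁₀(2900) − 5 = 12.312
M = m − 5 log₁₀(d/10) = 23.6 − 12.312 = 11.288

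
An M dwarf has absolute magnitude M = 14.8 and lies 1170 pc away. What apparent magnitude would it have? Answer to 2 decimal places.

m = M + 5 log₁₀ d − 5 = 14.8 + 5·3.0682 − 5 = 25.141

m ≈ 25.14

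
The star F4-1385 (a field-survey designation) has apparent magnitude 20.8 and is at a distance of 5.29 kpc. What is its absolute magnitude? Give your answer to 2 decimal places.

d = 5.29 kpc = 5290 pc
5 log₁₀(d/10 pc) = 5 log₁₀(5290) − 5 = 13.617
M = m − 5 log₁₀(d/10) = 20.8 − 13.617 = 7.183

M ≈ 7.18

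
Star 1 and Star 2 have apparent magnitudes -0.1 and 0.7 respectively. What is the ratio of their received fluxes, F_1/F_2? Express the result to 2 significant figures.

F_1/F_2 ≈ 2.1

Magnitude difference = -0.8
Flux ratio = 10^(−0.4 Δm) = 10^(−0.4 × -0.8) = 10^0.320 = 2.089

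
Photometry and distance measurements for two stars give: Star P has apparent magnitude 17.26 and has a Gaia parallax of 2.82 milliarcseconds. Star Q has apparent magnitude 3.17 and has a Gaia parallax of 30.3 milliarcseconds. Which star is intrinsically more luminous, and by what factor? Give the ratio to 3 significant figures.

Star P: p = 2.82 mas = 2.82×10^-3″ → d = 1/p = 354.6 pc
Star P: M = m − 5 log₁₀ d + 5 = 17.26 − 5·2.5498 + 5 = 9.511
Star Q: p = 30.3 mas = 0.0303″ → d = 1/p = 33.00 pc
Star Q: M = m − 5 log₁₀ d + 5 = 3.17 − 5·1.5186 + 5 = 0.577
ΔM = M_P − M_Q = 9.511 − (0.577) = 8.934; smaller M is more luminous → Star Q.
L ratio = 10^(0.4 |ΔM|) = 10^3.574 = 3746

Star Q is more luminous, by a factor of 3750.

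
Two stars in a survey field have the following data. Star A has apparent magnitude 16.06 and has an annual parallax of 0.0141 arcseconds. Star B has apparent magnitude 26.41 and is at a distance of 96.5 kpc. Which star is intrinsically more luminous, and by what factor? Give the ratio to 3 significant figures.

Star A: d = 1/p = 1/0.0141″ = 70.92 pc
Star A: M = m − 5 log₁₀ d + 5 = 16.06 − 5·1.8508 + 5 = 11.806
Star B: d = 96.5 kpc = 96500 pc
Star B: M = m − 5 log₁₀ d + 5 = 26.41 − 5·4.9845 + 5 = 6.487
ΔM = M_A − M_B = 11.806 − (6.487) = 5.319; smaller M is more luminous → Star B.
L ratio = 10^(0.4 |ΔM|) = 10^2.127 = 134.1

Star B is more luminous, by a factor of 134.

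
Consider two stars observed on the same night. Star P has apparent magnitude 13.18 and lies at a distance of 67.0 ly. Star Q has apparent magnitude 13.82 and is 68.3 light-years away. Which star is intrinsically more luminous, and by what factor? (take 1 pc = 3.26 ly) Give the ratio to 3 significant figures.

Star P: d = 67.0 ly / 3.26 = 20.55 pc
Star P: M = m − 5 log₁₀ d + 5 = 13.18 − 5·1.3129 + 5 = 11.616
Star Q: d = 68.3 ly / 3.26 = 20.95 pc
Star Q: M = m − 5 log₁₀ d + 5 = 13.82 − 5·1.3212 + 5 = 12.214
ΔM = M_P − M_Q = 11.616 − (12.214) = -0.598; smaller M is more luminous → Star P.
L ratio = 10^(0.4 |ΔM|) = 10^0.239 = 1.735

Star P is more luminous, by a factor of 1.74.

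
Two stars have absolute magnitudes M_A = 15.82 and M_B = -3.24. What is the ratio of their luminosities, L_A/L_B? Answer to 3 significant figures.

ΔM = M_A − M_B = 19.06
L_A/L_B = 10^(−0.4 ΔM) = 10^-7.624 = 2.377×10^-8

L_A/L_B ≈ 2.38×10^-8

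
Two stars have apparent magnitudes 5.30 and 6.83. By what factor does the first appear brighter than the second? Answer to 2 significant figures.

Δm = 5.30 − (6.83) = -1.53
Flux ratio = 10^(−0.4 Δm) = 10^(−0.4 × -1.53) = 10^0.612 = 4.093

4.1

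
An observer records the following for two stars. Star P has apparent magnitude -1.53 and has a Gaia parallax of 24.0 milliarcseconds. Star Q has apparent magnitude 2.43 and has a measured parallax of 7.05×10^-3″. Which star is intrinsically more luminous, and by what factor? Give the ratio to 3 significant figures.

Star P is more luminous, by a factor of 3.31.

Star P: p = 24.0 mas = 0.0240″ → d = 1/p = 41.67 pc
Star P: M = m − 5 log₁₀ d + 5 = -1.53 − 5·1.6198 + 5 = -4.629
Star Q: d = 1/p = 1/7.05×10^-3″ = 141.8 pc
Star Q: M = m − 5 log₁₀ d + 5 = 2.43 − 5·2.1518 + 5 = -3.329
ΔM = M_P − M_Q = -4.629 − (-3.329) = -1.300; smaller M is more luminous → Star P.
L ratio = 10^(0.4 |ΔM|) = 10^0.520 = 3.311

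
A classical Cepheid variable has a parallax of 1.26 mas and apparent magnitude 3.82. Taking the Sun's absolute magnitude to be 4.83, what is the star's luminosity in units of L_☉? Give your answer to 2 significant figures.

L/L_☉ ≈ 16000

d = 1/p = 1000/1.26 mas = 793.7 pc
M = m − 5 log₁₀ d + 5 = 3.82 − 5·2.8996 + 5 = -5.678
M − M_☉ = -5.678 − 4.83 = -10.508
L/L_☉ = 10^(−0.4 × -10.508) = 15970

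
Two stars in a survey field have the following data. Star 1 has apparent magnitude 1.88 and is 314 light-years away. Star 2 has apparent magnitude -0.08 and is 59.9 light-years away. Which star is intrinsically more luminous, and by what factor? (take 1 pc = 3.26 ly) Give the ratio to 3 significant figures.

Star 1: d = 314 ly / 3.26 = 96.32 pc
Star 1: M = m − 5 log₁₀ d + 5 = 1.88 − 5·1.9837 + 5 = -3.039
Star 2: d = 59.9 ly / 3.26 = 18.37 pc
Star 2: M = m − 5 log₁₀ d + 5 = -0.08 − 5·1.2642 + 5 = -1.401
ΔM = M_1 − M_2 = -3.039 − (-1.401) = -1.638; smaller M is more luminous → Star 1.
L ratio = 10^(0.4 |ΔM|) = 10^0.655 = 4.519

Star 1 is more luminous, by a factor of 4.52.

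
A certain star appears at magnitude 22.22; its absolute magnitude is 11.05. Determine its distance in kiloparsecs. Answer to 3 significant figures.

d ≈ 1.71 kpc

μ = m − M = 11.170
m − M = 5 log₁₀ d − 5
log₁₀ d = (m − M)/5 + 1 = 3.2340
d = 10^3.2340 = 1714 pc
= 1.714 kpc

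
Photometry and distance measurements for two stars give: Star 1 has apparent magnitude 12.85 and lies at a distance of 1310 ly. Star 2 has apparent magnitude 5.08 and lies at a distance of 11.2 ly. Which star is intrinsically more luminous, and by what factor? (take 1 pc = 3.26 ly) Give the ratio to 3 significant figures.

Star 1 is more luminous, by a factor of 10.7.

Star 1: d = 1310 ly / 3.26 = 401.8 pc
Star 1: M = m − 5 log₁₀ d + 5 = 12.85 − 5·2.6041 + 5 = 4.830
Star 2: d = 11.2 ly / 3.26 = 3.436 pc
Star 2: M = m − 5 log₁₀ d + 5 = 5.08 − 5·0.5360 + 5 = 7.400
ΔM = M_1 − M_2 = 4.830 − (7.400) = -2.570; smaller M is more luminous → Star 1.
L ratio = 10^(0.4 |ΔM|) = 10^1.028 = 10.67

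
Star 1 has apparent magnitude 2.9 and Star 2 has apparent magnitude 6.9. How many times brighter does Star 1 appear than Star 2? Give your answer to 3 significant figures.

39.8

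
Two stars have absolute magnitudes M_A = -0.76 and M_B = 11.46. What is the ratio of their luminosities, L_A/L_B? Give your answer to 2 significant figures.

ΔM = M_A − M_B = -12.22
L_A/L_B = 10^(−0.4 ΔM) = 10^4.888 = 77270

L_A/L_B ≈ 77000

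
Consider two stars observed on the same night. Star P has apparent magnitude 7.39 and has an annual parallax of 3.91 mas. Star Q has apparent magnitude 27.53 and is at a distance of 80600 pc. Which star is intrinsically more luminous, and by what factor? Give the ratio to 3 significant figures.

Star P is more luminous, by a factor of 1150.

Star P: p = 3.91 mas = 3.91×10^-3″ → d = 1/p = 255.8 pc
Star P: M = m − 5 log₁₀ d + 5 = 7.39 − 5·2.4078 + 5 = 0.351
Star Q: M = m − 5 log₁₀ d + 5 = 27.53 − 5·4.9063 + 5 = 7.998
ΔM = M_P − M_Q = 0.351 − (7.998) = -7.647; smaller M is more luminous → Star P.
L ratio = 10^(0.4 |ΔM|) = 10^3.059 = 1145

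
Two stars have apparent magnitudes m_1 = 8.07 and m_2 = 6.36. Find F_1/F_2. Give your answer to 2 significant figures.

F_1/F_2 ≈ 0.21

Δm = 8.07 − (6.36) = 1.71
Flux ratio = 10^(−0.4 Δm) = 10^(−0.4 × 1.71) = 10^-0.684 = 0.2070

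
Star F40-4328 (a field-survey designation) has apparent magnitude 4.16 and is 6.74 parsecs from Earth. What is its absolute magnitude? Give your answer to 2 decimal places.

M ≈ 5.02

5 log₁₀(d/10 pc) = 5 log₁₀(6.740) − 5 = -0.857
M = m − 5 log₁₀(d/10) = 4.16 + 0.857 = 5.017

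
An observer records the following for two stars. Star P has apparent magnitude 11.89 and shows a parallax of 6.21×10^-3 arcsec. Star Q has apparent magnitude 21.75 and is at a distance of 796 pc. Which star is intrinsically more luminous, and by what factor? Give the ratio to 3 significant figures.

Star P is more luminous, by a factor of 360.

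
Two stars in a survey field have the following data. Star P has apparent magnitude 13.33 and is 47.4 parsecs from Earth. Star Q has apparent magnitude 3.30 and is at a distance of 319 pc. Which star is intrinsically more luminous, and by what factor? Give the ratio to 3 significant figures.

Star Q is more luminous, by a factor of 466000.

Star P: M = m − 5 log₁₀ d + 5 = 13.33 − 5·1.6758 + 5 = 9.951
Star Q: M = m − 5 log₁₀ d + 5 = 3.30 − 5·2.5038 + 5 = -4.219
ΔM = M_P − M_Q = 9.951 − (-4.219) = 14.170; smaller M is more luminous → Star Q.
L ratio = 10^(0.4 |ΔM|) = 10^5.668 = 465600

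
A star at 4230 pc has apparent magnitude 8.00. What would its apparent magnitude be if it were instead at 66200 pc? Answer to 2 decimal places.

m ≈ 13.97

Flux ∝ 1/d², so Δm = 5 log₁₀(d₂/d₁) = 5 log₁₀(66200/4230) = 5.973
m₂ = m₁ + Δm = 8.00 + (5.973) = 13.973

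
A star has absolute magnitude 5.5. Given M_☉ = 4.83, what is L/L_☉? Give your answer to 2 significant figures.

L/L_☉ ≈ 0.54

M − M_☉ = 5.5 − 4.83 = 0.670
L/L_☉ = 10^(−0.4 (M − M_☉)) = 10^-0.268 = 0.5395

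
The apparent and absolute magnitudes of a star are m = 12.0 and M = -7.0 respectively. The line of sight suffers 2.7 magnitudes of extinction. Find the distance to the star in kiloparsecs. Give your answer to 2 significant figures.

d ≈ 18 kpc

m − M = 5 log₁₀(d/10 pc) + A  ⇒  12.0 − (-7.0) − 2.7 = 5 log₁₀(d/10)
16.300 = 5 log₁₀(d/10)
log₁₀ d = (m − M − A)/5 + 1 = 4.2600
d = 10^4.2600 = 18200 pc
= 18.20 kpc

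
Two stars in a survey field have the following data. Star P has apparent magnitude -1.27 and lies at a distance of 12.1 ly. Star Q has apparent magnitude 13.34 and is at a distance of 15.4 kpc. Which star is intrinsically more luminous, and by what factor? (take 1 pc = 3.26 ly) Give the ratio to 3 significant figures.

Star Q is more luminous, by a factor of 24.7.

Star P: d = 12.1 ly / 3.26 = 3.712 pc
Star P: M = m − 5 log₁₀ d + 5 = -1.27 − 5·0.5696 + 5 = 0.882
Star Q: d = 15.4 kpc = 15400 pc
Star Q: M = m − 5 log₁₀ d + 5 = 13.34 − 5·4.1875 + 5 = -2.598
ΔM = M_P − M_Q = 0.882 − (-2.598) = 3.480; smaller M is more luminous → Star Q.
L ratio = 10^(0.4 |ΔM|) = 10^1.392 = 24.66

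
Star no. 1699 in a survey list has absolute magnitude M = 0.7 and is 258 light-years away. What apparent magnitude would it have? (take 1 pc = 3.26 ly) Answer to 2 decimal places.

d = 258 ly / 3.26 = 79.14 pc
m = M + 5 log₁₀ d − 5 = 0.7 + 5·1.8984 − 5 = 5.192

m ≈ 5.19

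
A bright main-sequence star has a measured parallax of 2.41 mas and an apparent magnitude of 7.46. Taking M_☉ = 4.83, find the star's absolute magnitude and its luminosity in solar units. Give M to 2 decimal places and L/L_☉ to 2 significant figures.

d = 1/p = 1000/2.41 mas = 414.9 pc
M = m − 5 log₁₀ d + 5 = 7.46 − 5·2.6180 + 5 = -0.630
M − M_☉ = -0.630 − 4.83 = -5.460
L/L_☉ = 10^(−0.4 × -5.460) = 152.7

M ≈ -0.63; L/L_☉ ≈ 150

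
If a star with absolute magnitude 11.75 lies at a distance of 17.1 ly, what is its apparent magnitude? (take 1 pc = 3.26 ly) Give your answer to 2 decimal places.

d = 17.1 ly / 3.26 = 5.245 pc
m = M + 5 log₁₀ d − 5 = 11.75 + 5·0.7198 − 5 = 10.349

m ≈ 10.35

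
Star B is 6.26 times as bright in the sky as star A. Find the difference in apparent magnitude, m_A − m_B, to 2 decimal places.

Pogson: Δm = −2.5 log₁₀(ratio) = −2.5 log₁₀(6.26) = −2.5 × 0.7966 = -1.991
Star B is brighter so has the smaller magnitude: m_A − m_B is positive.

m_A − m_B ≈ 1.99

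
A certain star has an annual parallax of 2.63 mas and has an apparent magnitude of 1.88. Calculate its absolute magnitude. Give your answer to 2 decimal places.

p = 2.63 mas = 2.63×10^-3″ → d = 1/p = 380.2 pc
5 log₁₀(d/10 pc) = 5 log₁₀(380.2) − 5 = 7.900
M = m − 5 log₁₀(d/10) = 1.88 − 7.900 = -6.020

M ≈ -6.02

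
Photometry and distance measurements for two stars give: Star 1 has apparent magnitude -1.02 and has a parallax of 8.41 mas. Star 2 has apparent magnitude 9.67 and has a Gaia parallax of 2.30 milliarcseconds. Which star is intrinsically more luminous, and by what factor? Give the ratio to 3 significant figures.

Star 1: p = 8.41 mas = 8.41×10^-3″ → d = 1/p = 118.9 pc
Star 1: M = m − 5 log₁₀ d + 5 = -1.02 − 5·2.0752 + 5 = -6.396
Star 2: p = 2.30 mas = 2.30×10^-3″ → d = 1/p = 434.8 pc
Star 2: M = m − 5 log₁₀ d + 5 = 9.67 − 5·2.6383 + 5 = 1.479
ΔM = M_1 − M_2 = -6.396 − (1.479) = -7.875; smaller M is more luminous → Star 1.
L ratio = 10^(0.4 |ΔM|) = 10^3.150 = 1412

Star 1 is more luminous, by a factor of 1410.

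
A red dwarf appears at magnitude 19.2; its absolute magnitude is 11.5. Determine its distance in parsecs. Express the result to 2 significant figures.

μ = m − M = 7.700
m − M = 5 log₁₀ d − 5
log₁₀ d = (m − M)/5 + 1 = 2.5400
d = 10^2.5400 = 346.7 pc

d ≈ 350 pc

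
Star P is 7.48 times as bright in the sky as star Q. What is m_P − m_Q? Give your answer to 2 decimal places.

m_P − m_Q ≈ -2.18

Pogson: Δm = −2.5 log₁₀(ratio) = −2.5 log₁₀(7.48) = −2.5 × 0.8739 = -2.185
Star P is brighter, so it has the smaller magnitude: the difference is negative.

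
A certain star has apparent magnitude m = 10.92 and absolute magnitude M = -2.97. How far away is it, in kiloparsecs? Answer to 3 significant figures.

Distance modulus: m − M = 10.92 − (-2.97) = 13.890
m − M = 5 log₁₀ d − 5
log₁₀ d = (m − M)/5 + 1 = 3.7780
d = 10^3.7780 = 5998 pc
= 5.998 kpc

d ≈ 6.00 kpc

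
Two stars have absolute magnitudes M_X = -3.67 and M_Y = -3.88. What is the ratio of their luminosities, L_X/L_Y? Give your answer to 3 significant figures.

ΔM = M_X − M_Y = 0.21
L_X/L_Y = 10^(−0.4 ΔM) = 10^-0.084 = 0.8241

L_X/L_Y ≈ 0.824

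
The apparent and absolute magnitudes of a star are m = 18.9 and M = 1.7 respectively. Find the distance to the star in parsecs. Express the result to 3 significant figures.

d ≈ 27500 pc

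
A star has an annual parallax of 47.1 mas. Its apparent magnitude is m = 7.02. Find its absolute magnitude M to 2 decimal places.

M ≈ 5.39

p = 47.1 mas = 0.0471″ → d = 1/p = 21.23 pc
5 log₁₀(d/10 pc) = 5 log₁₀(21.23) − 5 = 1.635
M = m − 5 log₁₀(d/10) = 7.02 − 1.635 = 5.385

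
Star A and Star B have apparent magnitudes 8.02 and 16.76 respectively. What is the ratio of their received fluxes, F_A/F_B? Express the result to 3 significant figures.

Δm = 8.02 − (16.76) = -8.74
Flux ratio = 10^(−0.4 Δm) = 10^(−0.4 × -8.74) = 10^3.496 = 3133

F_A/F_B ≈ 3130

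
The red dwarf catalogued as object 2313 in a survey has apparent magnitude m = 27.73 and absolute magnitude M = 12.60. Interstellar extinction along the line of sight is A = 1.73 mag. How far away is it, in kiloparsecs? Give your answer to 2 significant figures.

m − M = 5 log₁₀(d/10 pc) + A  ⇒  27.73 − (12.60) − 1.73 = 5 log₁₀(d/10)
13.400 = 5 log₁₀(d/10)
log₁₀ d = (m − M − A)/5 + 1 = 3.6800
d = 10^3.6800 = 4786 pc
= 4.786 kpc

d ≈ 4.8 kpc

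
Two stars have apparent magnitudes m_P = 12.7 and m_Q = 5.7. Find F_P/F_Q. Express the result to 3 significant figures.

F_P/F_Q ≈ 1.58×10^-3

Δm = 12.7 − (5.7) = 7.0
Flux ratio = 10^(−0.4 Δm) = 10^(−0.4 × 7.0) = 10^-2.800 = 1.585×10^-3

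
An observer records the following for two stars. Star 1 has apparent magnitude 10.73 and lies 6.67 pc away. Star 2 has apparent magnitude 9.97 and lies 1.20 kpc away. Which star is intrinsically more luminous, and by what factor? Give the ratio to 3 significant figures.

Star 1: M = m − 5 log₁₀ d + 5 = 10.73 − 5·0.8241 + 5 = 11.609
Star 2: d = 1.20 kpc = 1200 pc
Star 2: M = m − 5 log₁₀ d + 5 = 9.97 − 5·3.0792 + 5 = -0.426
ΔM = M_1 − M_2 = 11.609 − (-0.426) = 12.035; smaller M is more luminous → Star 2.
L ratio = 10^(0.4 |ΔM|) = 10^4.814 = 65180

Star 2 is more luminous, by a factor of 65200.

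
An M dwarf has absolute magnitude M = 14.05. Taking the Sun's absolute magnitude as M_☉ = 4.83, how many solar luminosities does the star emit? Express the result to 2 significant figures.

L/L_☉ ≈ 2.1×10^-4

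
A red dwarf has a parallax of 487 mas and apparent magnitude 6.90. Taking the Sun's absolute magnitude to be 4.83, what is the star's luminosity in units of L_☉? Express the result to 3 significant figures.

L/L_☉ ≈ 6.27×10^-3

d = 1/p = 1000/487 mas = 2.053 pc
M = m − 5 log₁₀ d + 5 = 6.90 − 5·0.3125 + 5 = 10.338
M − M_☉ = 10.338 − 4.83 = 5.508
L/L_☉ = 10^(−0.4 × 5.508) = 6.265×10^-3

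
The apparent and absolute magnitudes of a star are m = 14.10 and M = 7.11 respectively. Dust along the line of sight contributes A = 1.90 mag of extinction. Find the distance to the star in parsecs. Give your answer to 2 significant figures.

d ≈ 100 pc

m − M = 5 log₁₀(d/10 pc) + A  ⇒  14.10 − (7.11) − 1.90 = 5 log₁₀(d/10)
5.090 = 5 log₁₀(d/10)
log₁₀ d = (m − M − A)/5 + 1 = 2.0180
d = 10^2.0180 = 104.2 pc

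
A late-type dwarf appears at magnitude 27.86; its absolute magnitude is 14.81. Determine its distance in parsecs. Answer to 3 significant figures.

d ≈ 4070 pc

μ = m − M = 13.050
m − M = 5 log₁₀ d − 5
log₁₀ d = (m − M)/5 + 1 = 3.6100
d = 10^3.6100 = 4074 pc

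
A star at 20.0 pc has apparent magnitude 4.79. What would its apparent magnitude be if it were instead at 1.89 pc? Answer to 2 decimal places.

Flux ∝ 1/d², so Δm = 5 log₁₀(d₂/d₁) = 5 log₁₀(1.89/20.0) = -5.123
m₂ = m₁ + Δm = 4.79 + (-5.123) = -0.333

m ≈ -0.33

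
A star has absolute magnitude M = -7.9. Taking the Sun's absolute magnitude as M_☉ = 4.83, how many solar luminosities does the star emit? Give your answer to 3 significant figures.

L/L_☉ ≈ 124000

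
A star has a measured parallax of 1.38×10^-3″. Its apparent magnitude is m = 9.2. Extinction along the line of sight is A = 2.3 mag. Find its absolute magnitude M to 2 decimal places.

M ≈ -2.40

d = 1/p = 1/1.38×10^-3″ = 724.6 pc
5 log₁₀(d/10 pc) = 5 log₁₀(724.6) − 5 = 9.301
M = m − 5 log₁₀(d/10) − A = 9.2 − 9.301 − 2.3 = -2.401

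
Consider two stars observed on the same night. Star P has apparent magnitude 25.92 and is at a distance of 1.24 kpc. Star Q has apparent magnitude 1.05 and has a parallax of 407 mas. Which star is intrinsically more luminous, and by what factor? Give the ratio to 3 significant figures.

Star P: d = 1.24 kpc = 1240 pc
Star P: M = m − 5 log₁₀ d + 5 = 25.92 − 5·3.0934 + 5 = 15.453
Star Q: p = 407 mas = 0.407″ → d = 1/p = 2.457 pc
Star Q: M = m − 5 log₁₀ d + 5 = 1.05 − 5·0.3904 + 5 = 4.098
ΔM = M_P − M_Q = 15.453 − (4.098) = 11.355; smaller M is more luminous → Star Q.
L ratio = 10^(0.4 |ΔM|) = 10^4.542 = 34830

Star Q is more luminous, by a factor of 34800.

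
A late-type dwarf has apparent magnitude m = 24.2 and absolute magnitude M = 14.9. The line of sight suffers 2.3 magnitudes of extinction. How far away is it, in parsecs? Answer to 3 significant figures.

d ≈ 251 pc

m − M = 5 log₁₀(d/10 pc) + A  ⇒  24.2 − (14.9) − 2.3 = 5 log₁₀(d/10)
7.000 = 5 log₁₀(d/10)
log₁₀ d = (m − M − A)/5 + 1 = 2.4000
d = 10^2.4000 = 251.2 pc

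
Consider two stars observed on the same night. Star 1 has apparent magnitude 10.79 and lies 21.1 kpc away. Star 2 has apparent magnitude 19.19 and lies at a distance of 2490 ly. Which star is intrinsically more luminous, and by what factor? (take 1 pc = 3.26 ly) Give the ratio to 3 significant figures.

Star 1: d = 21.1 kpc = 21100 pc
Star 1: M = m − 5 log₁₀ d + 5 = 10.79 − 5·4.3243 + 5 = -5.831
Star 2: d = 2490 ly / 3.26 = 763.8 pc
Star 2: M = m − 5 log₁₀ d + 5 = 19.19 − 5·2.8830 + 5 = 9.775
ΔM = M_1 − M_2 = -5.831 − (9.775) = -15.607; smaller M is more luminous → Star 1.
L ratio = 10^(0.4 |ΔM|) = 10^6.243 = 1.748×10^6

Star 1 is more luminous, by a factor of 1.75×10^6.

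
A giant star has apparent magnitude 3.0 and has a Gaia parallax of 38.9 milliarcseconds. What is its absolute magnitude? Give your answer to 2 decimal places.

p = 38.9 mas = 0.0389″ → d = 1/p = 25.71 pc
5 log₁₀(d/10 pc) = 5 log₁₀(25.71) − 5 = 2.050
M = m − 5 log₁₀(d/10) = 3.0 − 2.050 = 0.950

M ≈ 0.95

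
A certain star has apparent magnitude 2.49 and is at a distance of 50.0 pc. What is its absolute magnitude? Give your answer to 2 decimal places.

M ≈ -1.00

5 log₁₀(d/10 pc) = 5 log₁₀(50.00) − 5 = 3.495
M = m − 5 log₁₀(d/10) = 2.49 − 3.495 = -1.005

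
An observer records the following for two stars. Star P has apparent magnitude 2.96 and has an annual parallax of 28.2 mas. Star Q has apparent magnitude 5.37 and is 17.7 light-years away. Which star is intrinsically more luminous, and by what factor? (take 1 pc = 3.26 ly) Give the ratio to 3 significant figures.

Star P is more luminous, by a factor of 393.

Star P: p = 28.2 mas = 0.0282″ → d = 1/p = 35.46 pc
Star P: M = m − 5 log₁₀ d + 5 = 2.96 − 5·1.5498 + 5 = 0.211
Star Q: d = 17.7 ly / 3.26 = 5.429 pc
Star Q: M = m − 5 log₁₀ d + 5 = 5.37 − 5·0.7348 + 5 = 6.696
ΔM = M_P − M_Q = 0.211 − (6.696) = -6.485; smaller M is more luminous → Star P.
L ratio = 10^(0.4 |ΔM|) = 10^2.594 = 392.6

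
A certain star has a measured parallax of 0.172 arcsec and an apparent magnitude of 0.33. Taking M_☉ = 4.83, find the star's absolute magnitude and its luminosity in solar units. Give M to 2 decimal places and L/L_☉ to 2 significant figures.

d = 1/p = 1/0.172″ = 5.814 pc
M = m − 5 log₁₀ d + 5 = 0.33 − 5·0.7645 + 5 = 1.508
M − M_☉ = 1.508 − 4.83 = -3.322
L/L_☉ = 10^(−0.4 × -3.322) = 21.33

M ≈ 1.51; L/L_☉ ≈ 21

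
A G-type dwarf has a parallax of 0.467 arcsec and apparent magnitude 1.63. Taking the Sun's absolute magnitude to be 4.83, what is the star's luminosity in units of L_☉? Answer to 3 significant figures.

L/L_☉ ≈ 0.874

d = 1/p = 1/0.467″ = 2.141 pc
M = m − 5 log₁₀ d + 5 = 1.63 − 5·0.3307 + 5 = 4.977
M − M_☉ = 4.977 − 4.83 = 0.147
L/L_☉ = 10^(−0.4 × 0.147) = 0.8737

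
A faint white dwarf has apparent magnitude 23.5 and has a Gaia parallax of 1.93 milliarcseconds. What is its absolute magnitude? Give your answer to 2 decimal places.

p = 1.93 mas = 1.93×10^-3″ → d = 1/p = 518.1 pc
5 log₁₀(d/10 pc) = 5 log₁₀(518.1) − 5 = 8.572
M = m − 5 log₁₀(d/10) = 23.5 − 8.572 = 14.928

M ≈ 14.93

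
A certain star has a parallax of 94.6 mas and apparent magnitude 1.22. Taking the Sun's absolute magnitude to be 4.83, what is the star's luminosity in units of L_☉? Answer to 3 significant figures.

L/L_☉ ≈ 31.1

d = 1/p = 1000/94.6 mas = 10.57 pc
M = m − 5 log₁₀ d + 5 = 1.22 − 5·1.0241 + 5 = 1.099
M − M_☉ = 1.099 − 4.83 = -3.731
L/L_☉ = 10^(−0.4 × -3.731) = 31.06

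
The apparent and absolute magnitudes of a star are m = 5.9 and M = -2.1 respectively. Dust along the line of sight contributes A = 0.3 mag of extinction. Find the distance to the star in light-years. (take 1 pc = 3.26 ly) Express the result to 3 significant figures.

d ≈ 1130 ly

m − M = 5 log₁₀(d/10 pc) + A  ⇒  5.9 − (-2.1) − 0.3 = 5 log₁₀(d/10)
7.700 = 5 log₁₀(d/10)
log₁₀ d = (m − M − A)/5 + 1 = 2.5400
d = 10^2.5400 = 346.7 pc
= 1130 ly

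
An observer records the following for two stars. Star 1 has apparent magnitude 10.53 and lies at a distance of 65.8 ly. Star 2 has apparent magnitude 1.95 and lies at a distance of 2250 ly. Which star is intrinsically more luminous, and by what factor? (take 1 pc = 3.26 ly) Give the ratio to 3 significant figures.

Star 2 is more luminous, by a factor of 3.16×10^6.

Star 1: d = 65.8 ly / 3.26 = 20.18 pc
Star 1: M = m − 5 log₁₀ d + 5 = 10.53 − 5·1.3050 + 5 = 9.005
Star 2: d = 2250 ly / 3.26 = 690.2 pc
Star 2: M = m − 5 log₁₀ d + 5 = 1.95 − 5·2.8390 + 5 = -7.245
ΔM = M_1 − M_2 = 9.005 − (-7.245) = 16.250; smaller M is more luminous → Star 2.
L ratio = 10^(0.4 |ΔM|) = 10^6.500 = 3.162×10^6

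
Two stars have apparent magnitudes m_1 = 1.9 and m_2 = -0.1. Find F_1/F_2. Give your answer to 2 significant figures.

F_1/F_2 ≈ 0.16

Magnitude difference = 2.0
Flux ratio = 10^(−0.4 Δm) = 10^(−0.4 × 2.0) = 10^-0.800 = 0.1585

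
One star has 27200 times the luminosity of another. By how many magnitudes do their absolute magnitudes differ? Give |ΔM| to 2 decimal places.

|ΔM| ≈ 11.09

Pogson: ΔM = −2.5 log₁₀(ratio) = −2.5 log₁₀(27200) = −2.5 × 4.4346 = -11.086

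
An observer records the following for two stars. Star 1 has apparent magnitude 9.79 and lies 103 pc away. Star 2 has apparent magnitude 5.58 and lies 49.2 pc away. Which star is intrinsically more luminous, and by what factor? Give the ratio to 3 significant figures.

Star 2 is more luminous, by a factor of 11.0.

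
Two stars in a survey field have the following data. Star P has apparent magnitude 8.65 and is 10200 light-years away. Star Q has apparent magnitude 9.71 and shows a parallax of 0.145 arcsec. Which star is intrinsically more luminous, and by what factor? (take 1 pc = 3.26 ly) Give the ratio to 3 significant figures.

Star P is more luminous, by a factor of 546000.

Star P: d = 10200 ly / 3.26 = 3129 pc
Star P: M = m − 5 log₁₀ d + 5 = 8.65 − 5·3.4954 + 5 = -3.827
Star Q: d = 1/p = 1/0.145″ = 6.897 pc
Star Q: M = m − 5 log₁₀ d + 5 = 9.71 − 5·0.8386 + 5 = 10.517
ΔM = M_P − M_Q = -3.827 − (10.517) = -14.344; smaller M is more luminous → Star P.
L ratio = 10^(0.4 |ΔM|) = 10^5.738 = 546400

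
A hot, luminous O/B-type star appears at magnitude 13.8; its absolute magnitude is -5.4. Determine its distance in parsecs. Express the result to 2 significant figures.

Distance modulus: m − M = 13.8 − (-5.4) = 19.200
m − M = 5 log₁₀ d − 5
log₁₀ d = (m − M)/5 + 1 = 4.8400
d = 10^4.8400 = 69180 pc

d ≈ 69000 pc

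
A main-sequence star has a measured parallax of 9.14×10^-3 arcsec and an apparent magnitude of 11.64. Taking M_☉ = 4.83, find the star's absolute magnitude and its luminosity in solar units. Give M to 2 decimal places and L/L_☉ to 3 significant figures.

M ≈ 6.44; L/L_☉ ≈ 0.226

d = 1/p = 1/9.14×10^-3″ = 109.4 pc
M = m − 5 log₁₀ d + 5 = 11.64 − 5·2.0391 + 5 = 6.445
M − M_☉ = 6.445 − 4.83 = 1.615
L/L_☉ = 10^(−0.4 × 1.615) = 0.2260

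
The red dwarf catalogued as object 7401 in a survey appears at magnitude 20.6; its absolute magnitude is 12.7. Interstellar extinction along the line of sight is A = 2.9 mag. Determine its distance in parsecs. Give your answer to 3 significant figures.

d ≈ 100 pc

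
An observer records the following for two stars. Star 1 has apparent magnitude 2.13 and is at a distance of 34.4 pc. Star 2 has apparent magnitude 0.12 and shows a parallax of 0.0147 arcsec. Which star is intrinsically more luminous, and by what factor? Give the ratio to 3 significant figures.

Star 2 is more luminous, by a factor of 24.9.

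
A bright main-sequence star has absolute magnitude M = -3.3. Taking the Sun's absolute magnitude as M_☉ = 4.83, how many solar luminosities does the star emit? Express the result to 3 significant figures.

M − M_☉ = -3.3 − 4.83 = -8.130
L/L_☉ = 10^(−0.4 (M − M_☉)) = 10^3.252 = 1786

L/L_☉ ≈ 1790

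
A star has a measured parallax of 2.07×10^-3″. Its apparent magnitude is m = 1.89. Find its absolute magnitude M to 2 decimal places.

M ≈ -6.53

d = 1/p = 1/2.07×10^-3″ = 483.1 pc
5 log₁₀(d/10 pc) = 5 log₁₀(483.1) − 5 = 8.420
M = m − 5 log₁₀(d/10) = 1.89 − 8.420 = -6.530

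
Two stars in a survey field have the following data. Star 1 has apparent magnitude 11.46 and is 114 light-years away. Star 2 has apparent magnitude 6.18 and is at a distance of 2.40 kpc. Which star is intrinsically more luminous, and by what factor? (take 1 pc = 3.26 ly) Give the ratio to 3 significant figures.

Star 1: d = 114 ly / 3.26 = 34.97 pc
Star 1: M = m − 5 log₁₀ d + 5 = 11.46 − 5·1.5437 + 5 = 8.742
Star 2: d = 2.40 kpc = 2400 pc
Star 2: M = m − 5 log₁₀ d + 5 = 6.18 − 5·3.3802 + 5 = -5.721
ΔM = M_1 − M_2 = 8.742 − (-5.721) = 14.463; smaller M is more luminous → Star 2.
L ratio = 10^(0.4 |ΔM|) = 10^5.785 = 609600

Star 2 is more luminous, by a factor of 610000.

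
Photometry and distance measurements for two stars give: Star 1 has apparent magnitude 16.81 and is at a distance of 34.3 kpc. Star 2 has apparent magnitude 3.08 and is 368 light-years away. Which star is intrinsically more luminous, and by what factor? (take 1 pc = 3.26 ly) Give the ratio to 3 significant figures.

Star 1: d = 34.3 kpc = 34300 pc
Star 1: M = m − 5 log₁₀ d + 5 = 16.81 − 5·4.5353 + 5 = -0.866
Star 2: d = 368 ly / 3.26 = 112.9 pc
Star 2: M = m − 5 log₁₀ d + 5 = 3.08 − 5·2.0526 + 5 = -2.183
ΔM = M_1 − M_2 = -0.866 − (-2.183) = 1.317; smaller M is more luminous → Star 2.
L ratio = 10^(0.4 |ΔM|) = 10^0.527 = 3.363

Star 2 is more luminous, by a factor of 3.36.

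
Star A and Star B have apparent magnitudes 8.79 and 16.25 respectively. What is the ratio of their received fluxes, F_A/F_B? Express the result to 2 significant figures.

Magnitude difference = -7.46
Flux ratio = 10^(−0.4 Δm) = 10^(−0.4 × -7.46) = 10^2.984 = 963.8

F_A/F_B ≈ 960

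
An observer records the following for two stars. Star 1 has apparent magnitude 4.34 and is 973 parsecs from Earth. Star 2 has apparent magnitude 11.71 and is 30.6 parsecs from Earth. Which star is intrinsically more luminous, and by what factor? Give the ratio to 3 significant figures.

Star 1: M = m − 5 log₁₀ d + 5 = 4.34 − 5·2.9881 + 5 = -5.601
Star 2: M = m − 5 log₁₀ d + 5 = 11.71 − 5·1.4857 + 5 = 9.281
ΔM = M_1 − M_2 = -5.601 − (9.281) = -14.882; smaller M is more luminous → Star 1.
L ratio = 10^(0.4 |ΔM|) = 10^5.953 = 897000

Star 1 is more luminous, by a factor of 897000.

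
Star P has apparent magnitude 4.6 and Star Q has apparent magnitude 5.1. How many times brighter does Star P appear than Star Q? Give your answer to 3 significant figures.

Magnitude difference = -0.5
Flux ratio = 10^(−0.4 Δm) = 10^(−0.4 × -0.5) = 10^0.200 = 1.585

1.58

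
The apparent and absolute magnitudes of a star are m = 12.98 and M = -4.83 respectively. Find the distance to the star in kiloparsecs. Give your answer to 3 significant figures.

Distance modulus: m − M = 12.98 − (-4.83) = 17.810
m − M = 5 log₁₀ d − 5
log₁₀ d = (m − M)/5 + 1 = 4.5620
d = 10^4.5620 = 36480 pc
= 36.48 kpc

d ≈ 36.5 kpc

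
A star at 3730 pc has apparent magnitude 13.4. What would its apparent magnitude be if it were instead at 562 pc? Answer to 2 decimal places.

m ≈ 9.29

Flux ∝ 1/d², so Δm = 5 log₁₀(d₂/d₁) = 5 log₁₀(562/3730) = -4.110
m₂ = m₁ + Δm = 13.4 + (-4.110) = 9.290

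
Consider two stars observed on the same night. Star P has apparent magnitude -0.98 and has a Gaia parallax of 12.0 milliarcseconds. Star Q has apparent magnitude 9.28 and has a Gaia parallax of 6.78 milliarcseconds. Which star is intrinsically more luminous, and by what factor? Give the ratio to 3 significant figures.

Star P is more luminous, by a factor of 4060.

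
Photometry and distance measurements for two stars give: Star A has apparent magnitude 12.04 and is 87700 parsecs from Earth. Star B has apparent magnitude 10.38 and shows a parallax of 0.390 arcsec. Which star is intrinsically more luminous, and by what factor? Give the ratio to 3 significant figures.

Star A: M = m − 5 log₁₀ d + 5 = 12.04 − 5·4.9430 + 5 = -7.675
Star B: d = 1/p = 1/0.390″ = 2.564 pc
Star B: M = m − 5 log₁₀ d + 5 = 10.38 − 5·0.4089 + 5 = 13.335
ΔM = M_A − M_B = -7.675 − (13.335) = -21.010; smaller M is more luminous → Star A.
L ratio = 10^(0.4 |ΔM|) = 10^8.404 = 2.536×10^8

Star A is more luminous, by a factor of 2.54×10^8.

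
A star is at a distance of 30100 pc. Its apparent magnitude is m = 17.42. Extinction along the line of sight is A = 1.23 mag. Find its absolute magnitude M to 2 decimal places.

M ≈ -1.20

5 log₁₀(d/10 pc) = 5 log₁₀(30100) − 5 = 17.393
M = m − 5 log₁₀(d/10) − A = 17.42 − 17.393 − 1.23 = -1.203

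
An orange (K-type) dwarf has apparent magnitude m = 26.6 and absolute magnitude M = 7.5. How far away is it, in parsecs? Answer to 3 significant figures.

μ = m − M = 19.100
m − M = 5 log₁₀ d − 5
log₁₀ d = (m − M)/5 + 1 = 4.8200
d = 10^4.8200 = 66070 pc

d ≈ 66100 pc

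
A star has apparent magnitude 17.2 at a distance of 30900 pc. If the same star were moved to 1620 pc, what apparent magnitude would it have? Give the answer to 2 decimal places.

m ≈ 10.80

Flux ∝ 1/d², so Δm = 5 log₁₀(d₂/d₁) = 5 log₁₀(1620/30900) = -6.402
m₂ = m₁ + Δm = 17.2 + (-6.402) = 10.798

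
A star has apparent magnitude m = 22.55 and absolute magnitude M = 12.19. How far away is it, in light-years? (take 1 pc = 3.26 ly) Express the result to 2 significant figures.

d ≈ 3800 ly

Distance modulus: m − M = 22.55 − (12.19) = 10.360
m − M = 5 log₁₀ d − 5
log₁₀ d = (m − M)/5 + 1 = 3.0720
d = 10^3.0720 = 1180 pc
= 3848 ly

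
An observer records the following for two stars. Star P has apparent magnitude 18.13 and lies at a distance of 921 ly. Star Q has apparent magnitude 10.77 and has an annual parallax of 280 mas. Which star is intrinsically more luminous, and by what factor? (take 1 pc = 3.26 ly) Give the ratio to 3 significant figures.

Star P: d = 921 ly / 3.26 = 282.5 pc
Star P: M = m − 5 log₁₀ d + 5 = 18.13 − 5·2.4510 + 5 = 10.875
Star Q: p = 280 mas = 0.280″ → d = 1/p = 3.571 pc
Star Q: M = m − 5 log₁₀ d + 5 = 10.77 − 5·0.5528 + 5 = 13.006
ΔM = M_P − M_Q = 10.875 − (13.006) = -2.131; smaller M is more luminous → Star P.
L ratio = 10^(0.4 |ΔM|) = 10^0.852 = 7.119

Star P is more luminous, by a factor of 7.12.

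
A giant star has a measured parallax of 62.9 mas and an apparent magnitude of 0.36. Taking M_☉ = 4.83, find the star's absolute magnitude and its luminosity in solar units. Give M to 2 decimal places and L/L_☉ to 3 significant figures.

d = 1/p = 1000/62.9 mas = 15.90 pc
M = m − 5 log₁₀ d + 5 = 0.36 − 5·1.2013 + 5 = -0.647
M − M_☉ = -0.647 − 4.83 = -5.477
L/L_☉ = 10^(−0.4 × -5.477) = 155.1

M ≈ -0.65; L/L_☉ ≈ 155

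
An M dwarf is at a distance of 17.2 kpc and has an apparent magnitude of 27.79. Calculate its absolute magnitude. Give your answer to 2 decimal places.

d = 17.2 kpc = 17200 pc
5 log₁₀(d/10 pc) = 5 log₁₀(17200) − 5 = 16.178
M = m − 5 log₁₀(d/10) = 27.79 − 16.178 = 11.612

M ≈ 11.61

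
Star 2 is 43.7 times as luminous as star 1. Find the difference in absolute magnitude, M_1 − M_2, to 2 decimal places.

Pogson: ΔM = −2.5 log₁₀(ratio) = −2.5 log₁₀(43.7) = −2.5 × 1.6405 = -4.101
Star 2 is brighter so has the smaller magnitude: M_1 − M_2 is positive.

M_1 − M_2 ≈ 4.10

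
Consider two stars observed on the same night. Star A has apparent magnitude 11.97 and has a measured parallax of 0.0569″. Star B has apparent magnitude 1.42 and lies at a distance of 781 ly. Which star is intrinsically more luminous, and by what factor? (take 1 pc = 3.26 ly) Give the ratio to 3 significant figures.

Star B is more luminous, by a factor of 3.08×10^6.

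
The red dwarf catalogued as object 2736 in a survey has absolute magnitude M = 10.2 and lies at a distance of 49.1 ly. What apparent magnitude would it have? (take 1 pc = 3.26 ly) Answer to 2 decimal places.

m ≈ 11.09

d = 49.1 ly / 3.26 = 15.06 pc
m = M + 5 log₁₀ d − 5 = 10.2 + 5·1.1779 − 5 = 11.089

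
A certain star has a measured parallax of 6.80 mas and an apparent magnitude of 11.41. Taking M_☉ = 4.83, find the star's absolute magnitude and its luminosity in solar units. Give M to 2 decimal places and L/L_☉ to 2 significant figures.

M ≈ 5.57; L/L_☉ ≈ 0.50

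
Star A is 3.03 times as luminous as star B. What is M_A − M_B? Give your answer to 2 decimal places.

M_A − M_B ≈ -1.20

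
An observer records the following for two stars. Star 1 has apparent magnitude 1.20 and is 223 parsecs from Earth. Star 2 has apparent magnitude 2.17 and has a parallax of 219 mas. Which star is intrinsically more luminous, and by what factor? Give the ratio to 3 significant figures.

Star 1 is more luminous, by a factor of 5830.

Star 1: M = m − 5 log₁₀ d + 5 = 1.20 − 5·2.3483 + 5 = -5.542
Star 2: p = 219 mas = 0.219″ → d = 1/p = 4.566 pc
Star 2: M = m − 5 log₁₀ d + 5 = 2.17 − 5·0.6596 + 5 = 3.872
ΔM = M_1 − M_2 = -5.542 − (3.872) = -9.414; smaller M is more luminous → Star 1.
L ratio = 10^(0.4 |ΔM|) = 10^3.765 = 5828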